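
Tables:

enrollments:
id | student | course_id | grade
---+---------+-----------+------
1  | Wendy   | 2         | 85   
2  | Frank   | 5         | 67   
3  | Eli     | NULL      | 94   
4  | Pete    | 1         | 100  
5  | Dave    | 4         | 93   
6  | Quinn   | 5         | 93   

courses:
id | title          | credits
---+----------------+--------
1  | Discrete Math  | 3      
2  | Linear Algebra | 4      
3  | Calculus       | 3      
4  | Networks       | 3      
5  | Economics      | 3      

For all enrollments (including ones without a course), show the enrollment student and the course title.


LEFT JOIN keeps every row from enrollments (the left table); where course_id has no match in courses, the course columns become NULL. Walk through each enrollment:
  - enrollment 1 (Wendy): course_id=2 -> matches Linear Algebra
  - enrollment 2 (Frank): course_id=5 -> matches Economics
  - enrollment 3 (Eli): course_id=NULL, no match -> kept with NULL
  - enrollment 4 (Pete): course_id=1 -> matches Discrete Math
  - enrollment 5 (Dave): course_id=4 -> matches Networks
  - enrollment 6 (Quinn): course_id=5 -> matches Economics
All 6 rows appear; 1 has NULL course.

SQL:
SELECT a.student, b.title AS course
FROM enrollments a
LEFT JOIN courses b ON a.course_id = b.id

Result:
student | course        
--------+---------------
Wendy   | Linear Algebra
Frank   | Economics     
Eli     | NULL          
Pete    | Discrete Math 
Dave    | Networks      
Quinn   | Economics     


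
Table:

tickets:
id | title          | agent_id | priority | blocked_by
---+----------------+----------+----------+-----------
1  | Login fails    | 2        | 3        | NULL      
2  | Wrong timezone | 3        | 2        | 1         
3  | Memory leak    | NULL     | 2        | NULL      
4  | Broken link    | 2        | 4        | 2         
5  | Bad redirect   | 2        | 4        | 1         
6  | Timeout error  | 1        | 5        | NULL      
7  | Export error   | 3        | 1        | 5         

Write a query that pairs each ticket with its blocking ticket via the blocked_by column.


This is a self-join: tickets is joined to a second copy of itself, matching each row's blocked_by to another row's id. Use LEFT JOIN so rows with blocked_by=NULL are kept.
  - ticket 1 (Login fails): blocked_by=NULL -> NULL
  - ticket 2 (Wrong timezone): blocked_by=1 -> Login fails
  - ticket 3 (Memory leak): blocked_by=NULL -> NULL
  - ticket 4 (Broken link): blocked_by=2 -> Wrong timezone
  - ticket 5 (Bad redirect): blocked_by=1 -> Login fails
  - ticket 6 (Timeout error): blocked_by=NULL -> NULL
  - ticket 7 (Export error): blocked_by=5 -> Bad redirect

SQL:
SELECT a.title AS item, b.title AS blocked_by
FROM tickets a
LEFT JOIN tickets b ON a.blocked_by = b.id

Result:
item           | blocked_by    
---------------+---------------
Login fails    | NULL          
Wrong timezone | Login fails   
Memory leak    | NULL          
Broken link    | Wrong timezone
Bad redirect   | Login fails   
Timeout error  | NULL          
Export error   | Bad redirect  


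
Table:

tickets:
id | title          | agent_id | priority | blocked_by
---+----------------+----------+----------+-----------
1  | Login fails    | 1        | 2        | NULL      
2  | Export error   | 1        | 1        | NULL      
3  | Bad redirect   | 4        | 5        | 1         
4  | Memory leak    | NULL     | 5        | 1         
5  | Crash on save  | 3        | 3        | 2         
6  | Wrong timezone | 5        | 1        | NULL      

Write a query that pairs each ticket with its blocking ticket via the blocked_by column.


This is a self-join: tickets is joined to a second copy of itself, matching each row's blocked_by to another row's id. Use LEFT JOIN so rows with blocked_by=NULL are kept.
  - ticket 1 (Login fails): blocked_by=NULL -> NULL
  - ticket 2 (Export error): blocked_by=NULL -> NULL
  - ticket 3 (Bad redirect): blocked_by=1 -> Login fails
  - ticket 4 (Memory leak): blocked_by=1 -> Login fails
  - ticket 5 (Crash on save): blocked_by=2 -> Export error
  - ticket 6 (Wrong timezone): blocked_by=NULL -> NULL

SQL:
SELECT a.title AS item, b.title AS blocked_by
FROM tickets a
LEFT JOIN tickets b ON a.blocked_by = b.id

Result:
item           | blocked_by  
---------------+-------------
Login fails    | NULL        
Export error   | NULL        
Bad redirect   | Login fails 
Memory leak    | Login fails 
Crash on save  | Export error
Wrong timezone | NULL        


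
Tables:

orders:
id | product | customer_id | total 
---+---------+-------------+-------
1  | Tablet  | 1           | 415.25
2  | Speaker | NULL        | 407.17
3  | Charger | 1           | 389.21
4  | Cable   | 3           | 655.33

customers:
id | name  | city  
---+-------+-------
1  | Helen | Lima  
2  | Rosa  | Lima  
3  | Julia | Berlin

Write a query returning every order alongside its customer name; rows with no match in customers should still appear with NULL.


LEFT JOIN keeps every row from orders (the left table); where customer_id has no match in customers, the customer columns become NULL. Walk through each order:
  - order 1 (Tablet): customer_id=1 -> matches Helen
  - order 2 (Speaker): customer_id=NULL, no match -> kept with NULL
  - order 3 (Charger): customer_id=1 -> matches Helen
  - order 4 (Cable): customer_id=3 -> matches Julia
All 4 rows appear; 1 has NULL customer.

SQL:
SELECT a.product, b.name AS customer
FROM orders a
LEFT JOIN customers b ON a.customer_id = b.id

Result:
product | customer
--------+---------
Tablet  | Helen   
Speaker | NULL    
Charger | Helen   
Cable   | Julia   


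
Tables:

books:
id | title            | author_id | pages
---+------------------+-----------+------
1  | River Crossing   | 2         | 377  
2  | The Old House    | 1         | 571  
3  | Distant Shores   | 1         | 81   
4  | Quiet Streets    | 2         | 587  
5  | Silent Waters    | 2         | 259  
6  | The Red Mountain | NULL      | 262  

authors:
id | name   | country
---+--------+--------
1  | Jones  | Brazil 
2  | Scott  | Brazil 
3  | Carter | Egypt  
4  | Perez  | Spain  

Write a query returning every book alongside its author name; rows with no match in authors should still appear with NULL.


LEFT JOIN keeps every row from books (the left table); where author_id has no match in authors, the author columns become NULL. Walk through each book:
  - book 1 (River Crossing): author_id=2 -> matches Scott
  - book 2 (The Old House): author_id=1 -> matches Jones
  - book 3 (Distant Shores): author_id=1 -> matches Jones
  - book 4 (Quiet Streets): author_id=2 -> matches Scott
  - book 5 (Silent Waters): author_id=2 -> matches Scott
  - book 6 (The Red Mountain): author_id=NULL, no match -> kept with NULL
All 6 rows appear; 1 has NULL author.

SQL:
SELECT a.title, b.name AS author
FROM books a
LEFT JOIN authors b ON a.author_id = b.id

Result:
title            | author
-----------------+-------
River Crossing   | Scott 
The Old House    | Jones 
Distant Shores   | Jones 
Quiet Streets    | Scott 
Silent Waters    | Scott 
The Red Mountain | NULL  


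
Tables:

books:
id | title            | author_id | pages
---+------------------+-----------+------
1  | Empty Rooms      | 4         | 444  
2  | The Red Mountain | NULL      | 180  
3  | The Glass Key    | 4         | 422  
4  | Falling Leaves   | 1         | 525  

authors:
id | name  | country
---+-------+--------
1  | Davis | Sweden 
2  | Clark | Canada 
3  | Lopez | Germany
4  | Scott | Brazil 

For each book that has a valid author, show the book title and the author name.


INNER JOIN keeps only books rows whose author_id matches an id in authors. Walk through each book:
  - book 1 (Empty Rooms): author_id=4 -> matches Scott
  - book 2 (The Red Mountain): author_id=NULL, no match -> dropped
  - book 3 (The Glass Key): author_id=4 -> matches Scott
  - book 4 (Falling Leaves): author_id=1 -> matches Davis
So 1 of 4 rows is dropped.

SQL:
SELECT a.title, b.name AS author
FROM books a
INNER JOIN authors b ON a.author_id = b.id

Result:
title          | author
---------------+-------
Empty Rooms    | Scott 
The Glass Key  | Scott 
Falling Leaves | Davis 


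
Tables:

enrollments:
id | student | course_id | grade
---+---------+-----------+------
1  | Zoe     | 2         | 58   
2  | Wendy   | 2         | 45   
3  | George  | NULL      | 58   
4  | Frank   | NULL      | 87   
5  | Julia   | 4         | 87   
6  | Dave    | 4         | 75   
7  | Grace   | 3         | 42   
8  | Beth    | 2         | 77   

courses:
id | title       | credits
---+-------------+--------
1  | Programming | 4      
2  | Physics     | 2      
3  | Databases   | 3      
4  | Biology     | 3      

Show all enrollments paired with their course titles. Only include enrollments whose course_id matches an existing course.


INNER JOIN keeps only enrollments rows whose course_id matches an id in courses. Walk through each enrollment:
  - enrollment 1 (Zoe): course_id=2 -> matches Physics
  - enrollment 2 (Wendy): course_id=2 -> matches Physics
  - enrollment 3 (George): course_id=NULL, no match -> dropped
  - enrollment 4 (Frank): course_id=NULL, no match -> dropped
  - enrollment 5 (Julia): course_id=4 -> matches Biology
  - enrollment 6 (Dave): course_id=4 -> matches Biology
  - enrollment 7 (Grace): course_id=3 -> matches Databases
  - enrollment 8 (Beth): course_id=2 -> matches Physics
So 2 of 8 rows are dropped.

SQL:
SELECT a.student, b.title AS course
FROM enrollments a
INNER JOIN courses b ON a.course_id = b.id

Result:
student | course   
--------+----------
Zoe     | Physics  
Wendy   | Physics  
Julia   | Biology  
Dave    | Biology  
Grace   | Databases
Beth    | Physics  


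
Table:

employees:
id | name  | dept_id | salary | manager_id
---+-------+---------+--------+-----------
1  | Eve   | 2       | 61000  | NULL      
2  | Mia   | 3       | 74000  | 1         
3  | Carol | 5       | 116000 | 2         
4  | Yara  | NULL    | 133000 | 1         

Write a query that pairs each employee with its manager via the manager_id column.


This is a self-join: employees is joined to a second copy of itself, matching each row's manager_id to another row's id. Use LEFT JOIN so rows with manager_id=NULL are kept.
  - employee 1 (Eve): manager_id=NULL -> NULL
  - employee 2 (Mia): manager_id=1 -> Eve
  - employee 3 (Carol): manager_id=2 -> Mia
  - employee 4 (Yara): manager_id=1 -> Eve

SQL:
SELECT a.name AS item, b.name AS manager
FROM employees a
LEFT JOIN employees b ON a.manager_id = b.id

Result:
item  | manager
------+--------
Eve   | NULL   
Mia   | Eve    
Carol | Mia    
Yara  | Eve    


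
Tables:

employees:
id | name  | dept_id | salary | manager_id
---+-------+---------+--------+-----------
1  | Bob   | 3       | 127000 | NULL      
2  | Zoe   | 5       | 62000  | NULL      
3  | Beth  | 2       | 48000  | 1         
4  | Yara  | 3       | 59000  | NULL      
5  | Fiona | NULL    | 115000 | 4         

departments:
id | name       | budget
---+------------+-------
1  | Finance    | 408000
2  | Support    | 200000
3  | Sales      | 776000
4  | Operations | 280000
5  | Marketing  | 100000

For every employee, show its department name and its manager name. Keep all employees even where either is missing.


Two LEFT JOINs from the same base table employees: one to departments via dept_id, one to employees itself via manager_id. Both are LEFT so every employee is preserved.
Match against departments:
  - employee 1 (Bob): dept_id=3 -> matches Sales
  - employee 2 (Zoe): dept_id=5 -> matches Marketing
  - employee 3 (Beth): dept_id=2 -> matches Support
  - employee 4 (Yara): dept_id=3 -> matches Sales
  - employee 5 (Fiona): dept_id=NULL, no match -> kept with NULL
Match against employees (self):
  - employee 1 (Bob): manager_id=NULL -> NULL
  - employee 2 (Zoe): manager_id=NULL -> NULL
  - employee 3 (Beth): manager_id=1 -> Bob
  - employee 4 (Yara): manager_id=NULL -> NULL
  - employee 5 (Fiona): manager_id=4 -> Yara

SQL:
SELECT a.name, b.name AS department, c.name AS manager
FROM employees a
LEFT JOIN departments b ON a.dept_id = b.id
LEFT JOIN employees c ON a.manager_id = c.id

Result:
name  | department | manager
------+------------+--------
Bob   | Sales      | NULL   
Zoe   | Marketing  | NULL   
Beth  | Support    | Bob    
Yara  | Sales      | NULL   
Fiona | NULL       | Yara   


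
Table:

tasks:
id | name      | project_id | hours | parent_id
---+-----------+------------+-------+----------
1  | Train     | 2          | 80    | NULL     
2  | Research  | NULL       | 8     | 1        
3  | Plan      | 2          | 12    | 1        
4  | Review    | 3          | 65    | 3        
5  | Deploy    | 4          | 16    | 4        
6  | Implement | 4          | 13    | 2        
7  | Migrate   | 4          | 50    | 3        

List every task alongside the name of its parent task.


This is a self-join: tasks is joined to a second copy of itself, matching each row's parent_id to another row's id. Use LEFT JOIN so rows with parent_id=NULL are kept.
  - task 1 (Train): parent_id=NULL -> NULL
  - task 2 (Research): parent_id=1 -> Train
  - task 3 (Plan): parent_id=1 -> Train
  - task 4 (Review): parent_id=3 -> Plan
  - task 5 (Deploy): parent_id=4 -> Review
  - task 6 (Implement): parent_id=2 -> Research
  - task 7 (Migrate): parent_id=3 -> Plan

SQL:
SELECT a.name AS item, b.name AS parent
FROM tasks a
LEFT JOIN tasks b ON a.parent_id = b.id

Result:
item      | parent  
----------+---------
Train     | NULL    
Research  | Train   
Plan      | Train   
Review    | Plan    
Deploy    | Review  
Implement | Research
Migrate   | Plan    


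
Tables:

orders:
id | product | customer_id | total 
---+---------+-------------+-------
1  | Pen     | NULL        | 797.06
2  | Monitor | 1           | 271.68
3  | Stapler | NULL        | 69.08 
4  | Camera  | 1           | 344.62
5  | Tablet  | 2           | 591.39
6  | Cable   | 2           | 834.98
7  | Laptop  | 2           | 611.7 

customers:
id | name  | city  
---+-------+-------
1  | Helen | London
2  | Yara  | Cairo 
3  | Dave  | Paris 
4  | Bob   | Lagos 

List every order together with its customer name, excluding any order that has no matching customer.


INNER JOIN keeps only orders rows whose customer_id matches an id in customers. Walk through each order:
  - order 1 (Pen): customer_id=NULL, no match -> dropped
  - order 2 (Monitor): customer_id=1 -> matches Helen
  - order 3 (Stapler): customer_id=NULL, no match -> dropped
  - order 4 (Camera): customer_id=1 -> matches Helen
  - order 5 (Tablet): customer_id=2 -> matches Yara
  - order 6 (Cable): customer_id=2 -> matches Yara
  - order 7 (Laptop): customer_id=2 -> matches Yara
So 2 of 7 rows are dropped.

SQL:
SELECT a.product, b.name AS customer
FROM orders a
INNER JOIN customers b ON a.customer_id = b.id

Result:
product | customer
--------+---------
Monitor | Helen   
Camera  | Helen   
Tablet  | Yara    
Cable   | Yara    
Laptop  | Yara    


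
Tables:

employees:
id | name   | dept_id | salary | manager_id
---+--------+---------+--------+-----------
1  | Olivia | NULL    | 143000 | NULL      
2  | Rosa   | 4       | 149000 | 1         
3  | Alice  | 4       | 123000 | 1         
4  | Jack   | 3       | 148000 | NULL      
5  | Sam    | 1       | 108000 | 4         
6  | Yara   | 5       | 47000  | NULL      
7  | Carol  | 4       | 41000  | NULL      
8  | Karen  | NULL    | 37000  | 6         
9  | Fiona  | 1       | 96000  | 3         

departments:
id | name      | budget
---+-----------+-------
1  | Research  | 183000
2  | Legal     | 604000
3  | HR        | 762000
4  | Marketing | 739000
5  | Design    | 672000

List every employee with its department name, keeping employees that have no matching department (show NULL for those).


LEFT JOIN keeps every row from employees (the left table); where dept_id has no match in departments, the department columns become NULL. Walk through each employee:
  - employee 1 (Olivia): dept_id=NULL, no match -> kept with NULL
  - employee 2 (Rosa): dept_id=4 -> matches Marketing
  - employee 3 (Alice): dept_id=4 -> matches Marketing
  - employee 4 (Jack): dept_id=3 -> matches HR
  - employee 5 (Sam): dept_id=1 -> matches Research
  - employee 6 (Yara): dept_id=5 -> matches Design
  - employee 7 (Carol): dept_id=4 -> matches Marketing
  - employee 8 (Karen): dept_id=NULL, no match -> kept with NULL
  - employee 9 (Fiona): dept_id=1 -> matches Research
All 9 rows appear; 2 have NULL department.

SQL:
SELECT a.name, b.name AS department
FROM employees a
LEFT JOIN departments b ON a.dept_id = b.id

Result:
name   | department
-------+-----------
Olivia | NULL      
Rosa   | Marketing 
Alice  | Marketing 
Jack   | HR        
Sam    | Research  
Yara   | Design    
Carol  | Marketing 
Karen  | NULL      
Fiona  | Research  


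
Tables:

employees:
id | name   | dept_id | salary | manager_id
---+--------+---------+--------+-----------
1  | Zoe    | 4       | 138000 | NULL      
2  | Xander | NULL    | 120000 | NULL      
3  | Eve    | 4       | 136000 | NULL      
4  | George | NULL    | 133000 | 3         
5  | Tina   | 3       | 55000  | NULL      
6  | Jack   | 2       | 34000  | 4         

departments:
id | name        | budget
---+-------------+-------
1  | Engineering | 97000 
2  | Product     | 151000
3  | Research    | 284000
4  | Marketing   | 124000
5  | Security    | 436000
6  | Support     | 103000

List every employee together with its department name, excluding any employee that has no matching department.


INNER JOIN keeps only employees rows whose dept_id matches an id in departments. Walk through each employee:
  - employee 1 (Zoe): dept_id=4 -> matches Marketing
  - employee 2 (Xander): dept_id=NULL, no match -> dropped
  - employee 3 (Eve): dept_id=4 -> matches Marketing
  - employee 4 (George): dept_id=NULL, no match -> dropped
  - employee 5 (Tina): dept_id=3 -> matches Research
  - employee 6 (Jack): dept_id=2 -> matches Product
So 2 of 6 rows are dropped.

SQL:
SELECT a.name, b.name AS department
FROM employees a
INNER JOIN departments b ON a.dept_id = b.id

Result:
name | department
-----+-----------
Zoe  | Marketing 
Eve  | Marketing 
Tina | Research  
Jack | Product   


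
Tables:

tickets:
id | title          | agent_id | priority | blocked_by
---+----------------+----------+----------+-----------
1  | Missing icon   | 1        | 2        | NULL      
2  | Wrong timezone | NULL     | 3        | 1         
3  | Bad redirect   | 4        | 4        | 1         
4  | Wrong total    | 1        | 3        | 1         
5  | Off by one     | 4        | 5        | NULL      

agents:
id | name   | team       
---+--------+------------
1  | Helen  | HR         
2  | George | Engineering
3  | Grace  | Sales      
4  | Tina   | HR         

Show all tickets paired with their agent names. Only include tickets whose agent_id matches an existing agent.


INNER JOIN keeps only tickets rows whose agent_id matches an id in agents. Walk through each ticket:
  - ticket 1 (Missing icon): agent_id=1 -> matches Helen
  - ticket 2 (Wrong timezone): agent_id=NULL, no match -> dropped
  - ticket 3 (Bad redirect): agent_id=4 -> matches Tina
  - ticket 4 (Wrong total): agent_id=1 -> matches Helen
  - ticket 5 (Off by one): agent_id=4 -> matches Tina
So 1 of 5 rows is dropped.

SQL:
SELECT a.title, b.name AS agent
FROM tickets a
INNER JOIN agents b ON a.agent_id = b.id

Result:
title        | agent
-------------+------
Missing icon | Helen
Bad redirect | Tina 
Wrong total  | Helen
Off by one   | Tina 


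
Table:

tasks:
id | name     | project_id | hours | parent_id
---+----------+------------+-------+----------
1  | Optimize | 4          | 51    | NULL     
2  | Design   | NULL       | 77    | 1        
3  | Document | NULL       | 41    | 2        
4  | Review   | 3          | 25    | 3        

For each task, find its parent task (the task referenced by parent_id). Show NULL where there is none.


This is a self-join: tasks is joined to a second copy of itself, matching each row's parent_id to another row's id. Use LEFT JOIN so rows with parent_id=NULL are kept.
  - task 1 (Optimize): parent_id=NULL -> NULL
  - task 2 (Design): parent_id=1 -> Optimize
  - task 3 (Document): parent_id=2 -> Design
  - task 4 (Review): parent_id=3 -> Document

SQL:
SELECT a.name AS item, b.name AS parent
FROM tasks a
LEFT JOIN tasks b ON a.parent_id = b.id

Result:
item     | parent  
---------+---------
Optimize | NULL    
Design   | Optimize
Document | Design  
Review   | Document


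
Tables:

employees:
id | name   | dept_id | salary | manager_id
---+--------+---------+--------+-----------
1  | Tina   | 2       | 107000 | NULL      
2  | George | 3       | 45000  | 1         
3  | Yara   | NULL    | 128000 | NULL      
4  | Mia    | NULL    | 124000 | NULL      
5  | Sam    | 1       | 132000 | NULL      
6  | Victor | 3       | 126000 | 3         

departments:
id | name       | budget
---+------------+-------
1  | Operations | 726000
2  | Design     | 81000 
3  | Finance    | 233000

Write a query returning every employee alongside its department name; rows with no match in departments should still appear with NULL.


LEFT JOIN keeps every row from employees (the left table); where dept_id has no match in departments, the department columns become NULL. Walk through each employee:
  - employee 1 (Tina): dept_id=2 -> matches Design
  - employee 2 (George): dept_id=3 -> matches Finance
  - employee 3 (Yara): dept_id=NULL, no match -> kept with NULL
  - employee 4 (Mia): dept_id=NULL, no match -> kept with NULL
  - employee 5 (Sam): dept_id=1 -> matches Operations
  - employee 6 (Victor): dept_id=3 -> matches Finance
All 6 rows appear; 2 have NULL department.

SQL:
SELECT a.name, b.name AS department
FROM employees a
LEFT JOIN departments b ON a.dept_id = b.id

Result:
name   | department
-------+-----------
Tina   | Design    
George | Finance   
Yara   | NULL      
Mia    | NULL      
Sam    | Operations
Victor | Finance   


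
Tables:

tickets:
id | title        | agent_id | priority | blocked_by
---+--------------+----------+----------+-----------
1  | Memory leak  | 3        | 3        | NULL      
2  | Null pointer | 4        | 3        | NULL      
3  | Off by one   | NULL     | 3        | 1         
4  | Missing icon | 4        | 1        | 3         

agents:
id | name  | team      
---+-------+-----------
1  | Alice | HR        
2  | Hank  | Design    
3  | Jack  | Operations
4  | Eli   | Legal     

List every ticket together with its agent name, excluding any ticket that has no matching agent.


INNER JOIN keeps only tickets rows whose agent_id matches an id in agents. Walk through each ticket:
  - ticket 1 (Memory leak): agent_id=3 -> matches Jack
  - ticket 2 (Null pointer): agent_id=4 -> matches Eli
  - ticket 3 (Off by one): agent_id=NULL, no match -> dropped
  - ticket 4 (Missing icon): agent_id=4 -> matches Eli
So 1 of 4 rows is dropped.

SQL:
SELECT a.title, b.name AS agent
FROM tickets a
INNER JOIN agents b ON a.agent_id = b.id

Result:
title        | agent
-------------+------
Memory leak  | Jack 
Null pointer | Eli  
Missing icon | Eli  


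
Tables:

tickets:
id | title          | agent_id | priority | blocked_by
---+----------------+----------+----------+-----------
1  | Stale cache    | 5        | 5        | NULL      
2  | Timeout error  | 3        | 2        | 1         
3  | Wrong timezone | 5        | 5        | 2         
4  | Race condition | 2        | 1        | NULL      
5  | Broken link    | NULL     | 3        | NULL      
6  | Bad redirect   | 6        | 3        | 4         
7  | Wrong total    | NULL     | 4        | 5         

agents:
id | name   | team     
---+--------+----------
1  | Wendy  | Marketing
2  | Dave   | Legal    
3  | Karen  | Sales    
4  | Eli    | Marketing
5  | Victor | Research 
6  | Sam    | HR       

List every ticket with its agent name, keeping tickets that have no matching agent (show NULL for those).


LEFT JOIN keeps every row from tickets (the left table); where agent_id has no match in agents, the agent columns become NULL. Walk through each ticket:
  - ticket 1 (Stale cache): agent_id=5 -> matches Victor
  - ticket 2 (Timeout error): agent_id=3 -> matches Karen
  - ticket 3 (Wrong timezone): agent_id=5 -> matches Victor
  - ticket 4 (Race condition): agent_id=2 -> matches Dave
  - ticket 5 (Broken link): agent_id=NULL, no match -> kept with NULL
  - ticket 6 (Bad redirect): agent_id=6 -> matches Sam
  - ticket 7 (Wrong total): agent_id=NULL, no match -> kept with NULL
All 7 rows appear; 2 have NULL agent.

SQL:
SELECT a.title, b.name AS agent
FROM tickets a
LEFT JOIN agents b ON a.agent_id = b.id

Result:
title          | agent 
---------------+-------
Stale cache    | Victor
Timeout error  | Karen 
Wrong timezone | Victor
Race condition | Dave  
Broken link    | NULL  
Bad redirect   | Sam   
Wrong total    | NULL  


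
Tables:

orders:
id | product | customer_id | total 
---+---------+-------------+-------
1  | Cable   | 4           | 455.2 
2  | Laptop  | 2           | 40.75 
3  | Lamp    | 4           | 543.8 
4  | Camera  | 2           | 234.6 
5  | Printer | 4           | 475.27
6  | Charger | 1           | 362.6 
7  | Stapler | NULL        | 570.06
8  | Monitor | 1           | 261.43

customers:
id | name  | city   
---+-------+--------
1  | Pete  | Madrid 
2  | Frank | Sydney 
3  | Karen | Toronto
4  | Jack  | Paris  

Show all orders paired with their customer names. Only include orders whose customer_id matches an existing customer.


INNER JOIN keeps only orders rows whose customer_id matches an id in customers. Walk through each order:
  - order 1 (Cable): customer_id=4 -> matches Jack
  - order 2 (Laptop): customer_id=2 -> matches Frank
  - order 3 (Lamp): customer_id=4 -> matches Jack
  - order 4 (Camera): customer_id=2 -> matches Frank
  - order 5 (Printer): customer_id=4 -> matches Jack
  - order 6 (Charger): customer_id=1 -> matches Pete
  - order 7 (Stapler): customer_id=NULL, no match -> dropped
  - order 8 (Monitor): customer_id=1 -> matches Pete
So 1 of 8 rows is dropped.

SQL:
SELECT a.product, b.name AS customer
FROM orders a
INNER JOIN customers b ON a.customer_id = b.id

Result:
product | customer
--------+---------
Cable   | Jack    
Laptop  | Frank   
Lamp    | Jack    
Camera  | Frank   
Printer | Jack    
Charger | Pete    
Monitor | Pete    


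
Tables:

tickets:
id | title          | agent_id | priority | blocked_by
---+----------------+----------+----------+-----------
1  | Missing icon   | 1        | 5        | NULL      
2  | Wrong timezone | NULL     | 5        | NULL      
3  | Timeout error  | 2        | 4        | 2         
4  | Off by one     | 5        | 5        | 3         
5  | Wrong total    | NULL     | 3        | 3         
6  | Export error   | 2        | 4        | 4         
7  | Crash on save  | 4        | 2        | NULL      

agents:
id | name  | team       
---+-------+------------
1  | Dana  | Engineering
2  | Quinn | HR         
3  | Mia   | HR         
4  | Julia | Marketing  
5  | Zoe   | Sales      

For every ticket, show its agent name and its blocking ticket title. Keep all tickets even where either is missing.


Two LEFT JOINs from the same base table tickets: one to agents via agent_id, one to tickets itself via blocked_by. Both are LEFT so every ticket is preserved.
Match against agents:
  - ticket 1 (Missing icon): agent_id=1 -> matches Dana
  - ticket 2 (Wrong timezone): agent_id=NULL, no match -> kept with NULL
  - ticket 3 (Timeout error): agent_id=2 -> matches Quinn
  - ticket 4 (Off by one): agent_id=5 -> matches Zoe
  - ticket 5 (Wrong total): agent_id=NULL, no match -> kept with NULL
  - ticket 6 (Export error): agent_id=2 -> matches Quinn
  - ticket 7 (Crash on save): agent_id=4 -> matches Julia
Match against tickets (self):
  - ticket 1 (Missing icon): blocked_by=NULL -> NULL
  - ticket 2 (Wrong timezone): blocked_by=NULL -> NULL
  - ticket 3 (Timeout error): blocked_by=2 -> Wrong timezone
  - ticket 4 (Off by one): blocked_by=3 -> Timeout error
  - ticket 5 (Wrong total): blocked_by=3 -> Timeout error
  - ticket 6 (Export error): blocked_by=4 -> Off by one
  - ticket 7 (Crash on save): blocked_by=NULL -> NULL

SQL:
SELECT a.title, b.name AS agent, c.title AS blocked_by
FROM tickets a
LEFT JOIN agents b ON a.agent_id = b.id
LEFT JOIN tickets c ON a.blocked_by = c.id

Result:
title          | agent | blocked_by    
---------------+-------+---------------
Missing icon   | Dana  | NULL          
Wrong timezone | NULL  | NULL          
Timeout error  | Quinn | Wrong timezone
Off by one     | Zoe   | Timeout error 
Wrong total    | NULL  | Timeout error 
Export error   | Quinn | Off by one    
Crash on save  | Julia | NULL          


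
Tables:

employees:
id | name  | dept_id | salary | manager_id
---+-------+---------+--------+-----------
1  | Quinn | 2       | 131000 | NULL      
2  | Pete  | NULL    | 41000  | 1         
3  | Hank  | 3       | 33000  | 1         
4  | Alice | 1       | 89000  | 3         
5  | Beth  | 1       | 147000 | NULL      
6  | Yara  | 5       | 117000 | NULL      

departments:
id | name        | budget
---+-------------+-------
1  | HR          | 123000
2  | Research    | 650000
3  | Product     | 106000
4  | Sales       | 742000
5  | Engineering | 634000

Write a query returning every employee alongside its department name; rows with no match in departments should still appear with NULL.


LEFT JOIN keeps every row from employees (the left table); where dept_id has no match in departments, the department columns become NULL. Walk through each employee:
  - employee 1 (Quinn): dept_id=2 -> matches Research
  - employee 2 (Pete): dept_id=NULL, no match -> kept with NULL
  - employee 3 (Hank): dept_id=3 -> matches Product
  - employee 4 (Alice): dept_id=1 -> matches HR
  - employee 5 (Beth): dept_id=1 -> matches HR
  - employee 6 (Yara): dept_id=5 -> matches Engineering
All 6 rows appear; 1 has NULL department.

SQL:
SELECT a.name, b.name AS department
FROM employees a
LEFT JOIN departments b ON a.dept_id = b.id

Result:
name  | department 
------+------------
Quinn | Research   
Pete  | NULL       
Hank  | Product    
Alice | HR         
Beth  | HR         
Yara  | Engineering


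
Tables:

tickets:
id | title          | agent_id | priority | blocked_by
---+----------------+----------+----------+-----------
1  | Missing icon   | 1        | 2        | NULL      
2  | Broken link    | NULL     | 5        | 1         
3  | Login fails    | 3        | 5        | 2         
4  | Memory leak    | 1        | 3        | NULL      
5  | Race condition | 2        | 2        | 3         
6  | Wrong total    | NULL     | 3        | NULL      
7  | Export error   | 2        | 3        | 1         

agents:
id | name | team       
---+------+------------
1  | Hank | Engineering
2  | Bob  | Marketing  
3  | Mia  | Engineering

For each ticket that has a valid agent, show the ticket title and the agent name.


INNER JOIN keeps only tickets rows whose agent_id matches an id in agents. Walk through each ticket:
  - ticket 1 (Missing icon): agent_id=1 -> matches Hank
  - ticket 2 (Broken link): agent_id=NULL, no match -> dropped
  - ticket 3 (Login fails): agent_id=3 -> matches Mia
  - ticket 4 (Memory leak): agent_id=1 -> matches Hank
  - ticket 5 (Race condition): agent_id=2 -> matches Bob
  - ticket 6 (Wrong total): agent_id=NULL, no match -> dropped
  - ticket 7 (Export error): agent_id=2 -> matches Bob
So 2 of 7 rows are dropped.

SQL:
SELECT a.title, b.name AS agent
FROM tickets a
INNER JOIN agents b ON a.agent_id = b.id

Result:
title          | agent
---------------+------
Missing icon   | Hank 
Login fails    | Mia  
Memory leak    | Hank 
Race condition | Bob  
Export error   | Bob  


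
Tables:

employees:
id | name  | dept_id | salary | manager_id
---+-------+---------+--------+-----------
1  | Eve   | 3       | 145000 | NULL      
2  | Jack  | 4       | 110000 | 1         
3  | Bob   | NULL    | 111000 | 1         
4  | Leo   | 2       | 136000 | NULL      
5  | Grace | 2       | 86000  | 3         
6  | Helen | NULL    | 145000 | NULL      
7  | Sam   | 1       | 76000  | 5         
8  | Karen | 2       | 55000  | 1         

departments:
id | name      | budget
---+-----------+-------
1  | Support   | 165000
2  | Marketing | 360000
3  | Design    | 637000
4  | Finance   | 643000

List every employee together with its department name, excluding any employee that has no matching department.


INNER JOIN keeps only employees rows whose dept_id matches an id in departments. Walk through each employee:
  - employee 1 (Eve): dept_id=3 -> matches Design
  - employee 2 (Jack): dept_id=4 -> matches Finance
  - employee 3 (Bob): dept_id=NULL, no match -> dropped
  - employee 4 (Leo): dept_id=2 -> matches Marketing
  - employee 5 (Grace): dept_id=2 -> matches Marketing
  - employee 6 (Helen): dept_id=NULL, no match -> dropped
  - employee 7 (Sam): dept_id=1 -> matches Support
  - employee 8 (Karen): dept_id=2 -> matches Marketing
So 2 of 8 rows are dropped.

SQL:
SELECT a.name, b.name AS department
FROM employees a
INNER JOIN departments b ON a.dept_id = b.id

Result:
name  | department
------+-----------
Eve   | Design    
Jack  | Finance   
Leo   | Marketing 
Grace | Marketing 
Sam   | Support   
Karen | Marketing 


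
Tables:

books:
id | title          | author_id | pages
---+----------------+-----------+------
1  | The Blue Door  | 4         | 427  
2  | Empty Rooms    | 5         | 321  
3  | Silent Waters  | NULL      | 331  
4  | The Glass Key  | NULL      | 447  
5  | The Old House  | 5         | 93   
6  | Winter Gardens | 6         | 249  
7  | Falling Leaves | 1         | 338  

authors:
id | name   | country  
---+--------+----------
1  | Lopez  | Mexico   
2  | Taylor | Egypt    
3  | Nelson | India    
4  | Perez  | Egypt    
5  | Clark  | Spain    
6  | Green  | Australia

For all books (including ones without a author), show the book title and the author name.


LEFT JOIN keeps every row from books (the left table); where author_id has no match in authors, the author columns become NULL. Walk through each book:
  - book 1 (The Blue Door): author_id=4 -> matches Perez
  - book 2 (Empty Rooms): author_id=5 -> matches Clark
  - book 3 (Silent Waters): author_id=NULL, no match -> kept with NULL
  - book 4 (The Glass Key): author_id=NULL, no match -> kept with NULL
  - book 5 (The Old House): author_id=5 -> matches Clark
  - book 6 (Winter Gardens): author_id=6 -> matches Green
  - book 7 (Falling Leaves): author_id=1 -> matches Lopez
All 7 rows appear; 2 have NULL author.

SQL:
SELECT a.title, b.name AS author
FROM books a
LEFT JOIN authors b ON a.author_id = b.id

Result:
title          | author
---------------+-------
The Blue Door  | Perez 
Empty Rooms    | Clark 
Silent Waters  | NULL  
The Glass Key  | NULL  
The Old House  | Clark 
Winter Gardens | Green 
Falling Leaves | Lopez 


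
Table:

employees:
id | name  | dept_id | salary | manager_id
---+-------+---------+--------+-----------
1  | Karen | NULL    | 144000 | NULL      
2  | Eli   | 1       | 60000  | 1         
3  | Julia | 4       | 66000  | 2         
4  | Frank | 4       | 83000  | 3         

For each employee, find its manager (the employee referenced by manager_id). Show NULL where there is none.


This is a self-join: employees is joined to a second copy of itself, matching each row's manager_id to another row's id. Use LEFT JOIN so rows with manager_id=NULL are kept.
  - employee 1 (Karen): manager_id=NULL -> NULL
  - employee 2 (Eli): manager_id=1 -> Karen
  - employee 3 (Julia): manager_id=2 -> Eli
  - employee 4 (Frank): manager_id=3 -> Julia

SQL:
SELECT a.name AS item, b.name AS manager
FROM employees a
LEFT JOIN employees b ON a.manager_id = b.id

Result:
item  | manager
------+--------
Karen | NULL   
Eli   | Karen  
Julia | Eli    
Frank | Julia  


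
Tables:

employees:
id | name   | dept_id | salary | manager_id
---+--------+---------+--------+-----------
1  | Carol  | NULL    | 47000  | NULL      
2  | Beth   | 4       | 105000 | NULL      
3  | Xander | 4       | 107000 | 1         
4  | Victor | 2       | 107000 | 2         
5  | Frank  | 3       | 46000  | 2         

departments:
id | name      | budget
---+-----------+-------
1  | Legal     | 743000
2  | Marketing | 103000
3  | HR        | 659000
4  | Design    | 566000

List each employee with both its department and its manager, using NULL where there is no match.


Two LEFT JOINs from the same base table employees: one to departments via dept_id, one to employees itself via manager_id. Both are LEFT so every employee is preserved.
Match against departments:
  - employee 1 (Carol): dept_id=NULL, no match -> kept with NULL
  - employee 2 (Beth): dept_id=4 -> matches Design
  - employee 3 (Xander): dept_id=4 -> matches Design
  - employee 4 (Victor): dept_id=2 -> matches Marketing
  - employee 5 (Frank): dept_id=3 -> matches HR
Match against employees (self):
  - employee 1 (Carol): manager_id=NULL -> NULL
  - employee 2 (Beth): manager_id=NULL -> NULL
  - employee 3 (Xander): manager_id=1 -> Carol
  - employee 4 (Victor): manager_id=2 -> Beth
  - employee 5 (Frank): manager_id=2 -> Beth

SQL:
SELECT a.name, b.name AS department, c.name AS manager
FROM employees a
LEFT JOIN departments b ON a.dept_id = b.id
LEFT JOIN employees c ON a.manager_id = c.id

Result:
name   | department | manager
-------+------------+--------
Carol  | NULL       | NULL   
Beth   | Design     | NULL   
Xander | Design     | Carol  
Victor | Marketing  | Beth   
Frank  | HR         | Beth   


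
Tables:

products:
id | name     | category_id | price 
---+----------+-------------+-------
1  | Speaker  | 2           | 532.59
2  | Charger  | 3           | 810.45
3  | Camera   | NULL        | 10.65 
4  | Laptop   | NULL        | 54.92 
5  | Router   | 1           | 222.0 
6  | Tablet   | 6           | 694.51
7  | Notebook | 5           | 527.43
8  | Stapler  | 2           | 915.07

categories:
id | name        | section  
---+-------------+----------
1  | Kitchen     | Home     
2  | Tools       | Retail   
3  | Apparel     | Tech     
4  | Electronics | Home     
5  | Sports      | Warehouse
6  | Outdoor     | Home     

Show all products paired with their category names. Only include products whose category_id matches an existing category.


INNER JOIN keeps only products rows whose category_id matches an id in categories. Walk through each product:
  - product 1 (Speaker): category_id=2 -> matches Tools
  - product 2 (Charger): category_id=3 -> matches Apparel
  - product 3 (Camera): category_id=NULL, no match -> dropped
  - product 4 (Laptop): category_id=NULL, no match -> dropped
  - product 5 (Router): category_id=1 -> matches Kitchen
  - product 6 (Tablet): category_id=6 -> matches Outdoor
  - product 7 (Notebook): category_id=5 -> matches Sports
  - product 8 (Stapler): category_id=2 -> matches Tools
So 2 of 8 rows are dropped.

SQL:
SELECT a.name, b.name AS category
FROM products a
INNER JOIN categories b ON a.category_id = b.id

Result:
name     | category
---------+---------
Speaker  | Tools   
Charger  | Apparel 
Router   | Kitchen 
Tablet   | Outdoor 
Notebook | Sports  
Stapler  | Tools   


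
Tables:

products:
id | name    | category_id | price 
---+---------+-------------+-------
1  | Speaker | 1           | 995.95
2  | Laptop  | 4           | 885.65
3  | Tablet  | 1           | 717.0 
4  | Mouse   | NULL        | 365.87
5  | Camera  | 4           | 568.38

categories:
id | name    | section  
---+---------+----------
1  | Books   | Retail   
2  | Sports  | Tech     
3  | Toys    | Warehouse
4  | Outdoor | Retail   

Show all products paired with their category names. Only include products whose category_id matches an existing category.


INNER JOIN keeps only products rows whose category_id matches an id in categories. Walk through each product:
  - product 1 (Speaker): category_id=1 -> matches Books
  - product 2 (Laptop): category_id=4 -> matches Outdoor
  - product 3 (Tablet): category_id=1 -> matches Books
  - product 4 (Mouse): category_id=NULL, no match -> dropped
  - product 5 (Camera): category_id=4 -> matches Outdoor
So 1 of 5 rows is dropped.

SQL:
SELECT a.name, b.name AS category
FROM products a
INNER JOIN categories b ON a.category_id = b.id

Result:
name    | category
--------+---------
Speaker | Books   
Laptop  | Outdoor 
Tablet  | Books   
Camera  | Outdoor 


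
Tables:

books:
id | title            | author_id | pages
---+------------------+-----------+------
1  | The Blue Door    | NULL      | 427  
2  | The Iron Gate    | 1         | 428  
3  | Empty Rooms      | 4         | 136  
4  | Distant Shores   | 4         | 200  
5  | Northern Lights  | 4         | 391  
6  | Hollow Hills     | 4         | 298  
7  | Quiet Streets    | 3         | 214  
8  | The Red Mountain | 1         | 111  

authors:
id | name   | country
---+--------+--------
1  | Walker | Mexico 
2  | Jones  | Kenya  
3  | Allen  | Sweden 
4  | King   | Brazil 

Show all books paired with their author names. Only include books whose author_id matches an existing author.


INNER JOIN keeps only books rows whose author_id matches an id in authors. Walk through each book:
  - book 1 (The Blue Door): author_id=NULL, no match -> dropped
  - book 2 (The Iron Gate): author_id=1 -> matches Walker
  - book 3 (Empty Rooms): author_id=4 -> matches King
  - book 4 (Distant Shores): author_id=4 -> matches King
  - book 5 (Northern Lights): author_id=4 -> matches King
  - book 6 (Hollow Hills): author_id=4 -> matches King
  - book 7 (Quiet Streets): author_id=3 -> matches Allen
  - book 8 (The Red Mountain): author_id=1 -> matches Walker
So 1 of 8 rows is dropped.

SQL:
SELECT a.title, b.name AS author
FROM books a
INNER JOIN authors b ON a.author_id = b.id

Result:
title            | author
-----------------+-------
The Iron Gate    | Walker
Empty Rooms      | King  
Distant Shores   | King  
Northern Lights  | King  
Hollow Hills     | King  
Quiet Streets    | Allen 
The Red Mountain | Walker
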